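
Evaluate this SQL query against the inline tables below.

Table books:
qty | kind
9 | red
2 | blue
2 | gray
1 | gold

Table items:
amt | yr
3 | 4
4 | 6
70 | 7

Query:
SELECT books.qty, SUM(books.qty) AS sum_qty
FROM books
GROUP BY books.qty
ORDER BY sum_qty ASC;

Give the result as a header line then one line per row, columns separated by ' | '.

== RESULT ==
books.qty | sum_qty
1 | 1
2 | 4
9 | 9

Derivation:
After GROUP BY (3 rows):
books.qty | sum_qty
9 | 9
2 | 4
1 | 1
After ORDER BY (3 rows):
books.qty | sum_qty
1 | 1
2 | 4
9 | 9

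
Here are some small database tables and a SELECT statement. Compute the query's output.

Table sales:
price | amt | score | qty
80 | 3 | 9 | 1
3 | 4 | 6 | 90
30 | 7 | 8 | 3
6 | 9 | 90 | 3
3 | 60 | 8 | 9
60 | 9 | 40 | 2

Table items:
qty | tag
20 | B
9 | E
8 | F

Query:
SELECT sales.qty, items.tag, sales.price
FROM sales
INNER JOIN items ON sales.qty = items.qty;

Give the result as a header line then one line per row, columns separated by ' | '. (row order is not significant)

After JOIN items (1 rows):
sales.price | sales.amt | sales.score | sales.qty | items.qty | items.tag
3 | 60 | 8 | 9 | 9 | E
After SELECT (1 rows):
sales.qty | items.tag | sales.price
9 | E | 3

== RESULT ==
sales.qty | items.tag | sales.price
9 | E | 3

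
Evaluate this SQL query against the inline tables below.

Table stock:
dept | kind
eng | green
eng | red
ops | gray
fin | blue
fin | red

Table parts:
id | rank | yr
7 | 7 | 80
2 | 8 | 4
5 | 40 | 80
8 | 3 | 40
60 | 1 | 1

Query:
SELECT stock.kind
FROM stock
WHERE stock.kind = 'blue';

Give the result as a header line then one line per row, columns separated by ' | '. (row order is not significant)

After WHERE (1 rows):
stock.dept | stock.kind
fin | blue
After SELECT (1 rows):
stock.kind
blue

== RESULT ==
stock.kind
blue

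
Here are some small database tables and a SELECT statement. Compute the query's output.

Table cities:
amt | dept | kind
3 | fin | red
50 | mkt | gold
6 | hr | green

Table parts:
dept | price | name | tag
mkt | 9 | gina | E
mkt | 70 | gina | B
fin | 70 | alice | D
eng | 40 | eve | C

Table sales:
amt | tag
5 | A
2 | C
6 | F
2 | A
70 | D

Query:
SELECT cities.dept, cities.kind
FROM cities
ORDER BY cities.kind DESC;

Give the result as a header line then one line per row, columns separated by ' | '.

After SELECT (3 rows):
cities.dept | cities.kind
fin | red
mkt | gold
hr | green
After ORDER BY (3 rows):
cities.dept | cities.kind
fin | red
hr | green
mkt | gold

== RESULT ==
cities.dept | cities.kind
fin | red
hr | green
mkt | gold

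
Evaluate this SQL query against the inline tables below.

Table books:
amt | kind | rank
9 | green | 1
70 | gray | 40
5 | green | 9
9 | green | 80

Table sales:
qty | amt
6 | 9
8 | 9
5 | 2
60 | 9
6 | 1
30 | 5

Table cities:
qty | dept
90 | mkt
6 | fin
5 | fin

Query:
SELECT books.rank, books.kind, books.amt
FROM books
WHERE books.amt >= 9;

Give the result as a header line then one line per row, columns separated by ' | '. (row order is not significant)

== RESULT ==
books.rank | books.kind | books.amt
1 | green | 9
40 | gray | 70
80 | green | 9

Derivation:
After WHERE (3 rows):
books.amt | books.kind | books.rank
9 | green | 1
70 | gray | 40
9 | green | 80
After SELECT (3 rows):
books.rank | books.kind | books.amt
1 | green | 9
40 | gray | 70
80 | green | 9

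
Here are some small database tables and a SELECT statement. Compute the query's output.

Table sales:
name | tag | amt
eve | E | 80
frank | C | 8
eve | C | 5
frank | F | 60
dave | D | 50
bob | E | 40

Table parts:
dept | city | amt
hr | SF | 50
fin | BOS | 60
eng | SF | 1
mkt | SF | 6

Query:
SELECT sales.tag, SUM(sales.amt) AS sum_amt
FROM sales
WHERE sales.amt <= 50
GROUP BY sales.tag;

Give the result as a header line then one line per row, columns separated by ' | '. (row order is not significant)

== RESULT ==
sales.tag | sum_amt
C | 13
D | 50
E | 40

Derivation:
After WHERE (4 rows):
sales.name | sales.tag | sales.amt
frank | C | 8
eve | C | 5
dave | D | 50
bob | E | 40
After GROUP BY (3 rows):
sales.tag | sum_amt
C | 13
D | 50
E | 40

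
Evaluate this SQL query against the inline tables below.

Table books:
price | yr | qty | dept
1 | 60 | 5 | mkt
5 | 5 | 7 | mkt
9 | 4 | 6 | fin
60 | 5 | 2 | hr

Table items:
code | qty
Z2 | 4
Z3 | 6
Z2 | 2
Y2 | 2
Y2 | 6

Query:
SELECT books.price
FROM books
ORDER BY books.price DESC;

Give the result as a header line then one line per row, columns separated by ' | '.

After SELECT (4 rows):
books.price
1
5
9
60
After ORDER BY (4 rows):
books.price
60
9
5
1

== RESULT ==
books.price
60
9
5
1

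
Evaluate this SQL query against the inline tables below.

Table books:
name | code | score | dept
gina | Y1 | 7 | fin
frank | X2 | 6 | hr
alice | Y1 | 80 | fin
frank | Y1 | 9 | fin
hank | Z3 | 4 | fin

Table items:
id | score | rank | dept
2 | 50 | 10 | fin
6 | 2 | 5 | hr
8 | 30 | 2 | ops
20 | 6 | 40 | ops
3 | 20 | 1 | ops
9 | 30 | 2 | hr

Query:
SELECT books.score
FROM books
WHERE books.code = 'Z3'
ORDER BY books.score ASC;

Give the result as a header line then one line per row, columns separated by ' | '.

== RESULT ==
books.score
4

Derivation:
After WHERE (1 rows):
books.name | books.code | books.score | books.dept
hank | Z3 | 4 | fin
After SELECT (1 rows):
books.score
4
After ORDER BY (1 rows):
books.score
4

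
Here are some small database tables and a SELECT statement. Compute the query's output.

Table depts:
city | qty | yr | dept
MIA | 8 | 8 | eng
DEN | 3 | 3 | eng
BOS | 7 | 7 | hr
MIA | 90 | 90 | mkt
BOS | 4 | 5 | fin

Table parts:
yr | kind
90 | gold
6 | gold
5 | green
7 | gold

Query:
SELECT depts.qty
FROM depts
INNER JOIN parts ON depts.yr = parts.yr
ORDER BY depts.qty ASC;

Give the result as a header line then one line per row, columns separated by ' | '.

After JOIN parts (3 rows):
depts.city | depts.qty | depts.yr | depts.dept | parts.yr | parts.kind
BOS | 7 | 7 | hr | 7 | gold
MIA | 90 | 90 | mkt | 90 | gold
BOS | 4 | 5 | fin | 5 | green
After SELECT (3 rows):
depts.qty
7
90
4
After ORDER BY (3 rows):
depts.qty
4
7
90

== RESULT ==
depts.qty
4
7
90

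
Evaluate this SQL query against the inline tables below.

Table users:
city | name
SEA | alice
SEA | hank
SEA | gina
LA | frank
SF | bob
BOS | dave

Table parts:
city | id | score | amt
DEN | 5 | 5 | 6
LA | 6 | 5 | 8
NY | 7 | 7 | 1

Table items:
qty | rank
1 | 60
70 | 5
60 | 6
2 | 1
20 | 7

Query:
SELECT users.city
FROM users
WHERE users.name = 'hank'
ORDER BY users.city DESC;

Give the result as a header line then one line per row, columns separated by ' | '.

== RESULT ==
users.city
SEA

Derivation:
After WHERE (1 rows):
users.city | users.name
SEA | hank
After SELECT (1 rows):
users.city
SEA
After ORDER BY (1 rows):
users.city
SEA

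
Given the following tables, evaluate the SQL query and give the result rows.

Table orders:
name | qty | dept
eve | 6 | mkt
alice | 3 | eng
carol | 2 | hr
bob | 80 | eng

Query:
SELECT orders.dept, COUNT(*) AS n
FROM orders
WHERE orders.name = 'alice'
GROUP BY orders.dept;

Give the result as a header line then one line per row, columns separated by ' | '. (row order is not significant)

== RESULT ==
orders.dept | n
eng | 1

Derivation:
After WHERE (1 rows):
orders.name | orders.qty | orders.dept
alice | 3 | eng
After GROUP BY (1 rows):
orders.dept | n
eng | 1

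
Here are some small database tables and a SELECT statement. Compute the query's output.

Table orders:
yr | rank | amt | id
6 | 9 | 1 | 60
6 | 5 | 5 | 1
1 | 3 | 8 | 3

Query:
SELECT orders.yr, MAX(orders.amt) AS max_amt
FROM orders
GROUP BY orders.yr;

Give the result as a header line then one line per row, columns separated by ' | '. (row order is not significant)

== RESULT ==
orders.yr | max_amt
6 | 5
1 | 8

Derivation:
After GROUP BY (2 rows):
orders.yr | max_amt
6 | 5
1 | 8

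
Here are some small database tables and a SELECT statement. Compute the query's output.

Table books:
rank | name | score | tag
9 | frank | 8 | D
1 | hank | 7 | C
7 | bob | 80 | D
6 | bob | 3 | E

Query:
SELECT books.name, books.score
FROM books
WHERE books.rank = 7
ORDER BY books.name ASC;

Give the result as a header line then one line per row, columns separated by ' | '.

After WHERE (1 rows):
books.rank | books.name | books.score | books.tag
7 | bob | 80 | D
After SELECT (1 rows):
books.name | books.score
bob | 80
After ORDER BY (1 rows):
books.name | books.score
bob | 80

== RESULT ==
books.name | books.score
bob | 80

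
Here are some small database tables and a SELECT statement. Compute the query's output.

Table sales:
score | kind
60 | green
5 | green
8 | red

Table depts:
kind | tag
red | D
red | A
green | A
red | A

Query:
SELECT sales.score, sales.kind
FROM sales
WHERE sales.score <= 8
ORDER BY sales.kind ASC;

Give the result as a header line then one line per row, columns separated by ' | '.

After WHERE (2 rows):
sales.score | sales.kind
5 | green
8 | red
After SELECT (2 rows):
sales.score | sales.kind
5 | green
8 | red
After ORDER BY (2 rows):
sales.score | sales.kind
5 | green
8 | red

== RESULT ==
sales.score | sales.kind
5 | green
8 | red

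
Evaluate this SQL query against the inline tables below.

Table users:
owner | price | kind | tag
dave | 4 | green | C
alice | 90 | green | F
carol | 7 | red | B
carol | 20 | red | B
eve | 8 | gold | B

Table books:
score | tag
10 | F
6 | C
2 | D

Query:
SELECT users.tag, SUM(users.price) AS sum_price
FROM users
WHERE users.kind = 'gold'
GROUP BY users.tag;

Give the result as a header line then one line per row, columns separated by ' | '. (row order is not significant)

== RESULT ==
users.tag | sum_price
B | 8

Derivation:
After WHERE (1 rows):
users.owner | users.price | users.kind | users.tag
eve | 8 | gold | B
After GROUP BY (1 rows):
users.tag | sum_price
B | 8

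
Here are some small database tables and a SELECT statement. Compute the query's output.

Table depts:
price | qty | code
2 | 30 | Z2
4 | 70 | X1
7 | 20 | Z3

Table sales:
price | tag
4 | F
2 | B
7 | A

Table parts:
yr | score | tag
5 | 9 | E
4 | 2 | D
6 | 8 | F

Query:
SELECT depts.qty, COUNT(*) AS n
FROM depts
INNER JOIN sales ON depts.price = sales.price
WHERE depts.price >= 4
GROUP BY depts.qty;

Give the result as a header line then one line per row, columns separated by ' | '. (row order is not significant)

After JOIN sales (3 rows):
depts.price | depts.qty | depts.code | sales.price | sales.tag
2 | 30 | Z2 | 2 | B
4 | 70 | X1 | 4 | F
7 | 20 | Z3 | 7 | A
After WHERE (2 rows):
depts.price | depts.qty | depts.code | sales.price | sales.tag
4 | 70 | X1 | 4 | F
7 | 20 | Z3 | 7 | A
After GROUP BY (2 rows):
depts.qty | n
70 | 1
20 | 1

== RESULT ==
depts.qty | n
70 | 1
20 | 1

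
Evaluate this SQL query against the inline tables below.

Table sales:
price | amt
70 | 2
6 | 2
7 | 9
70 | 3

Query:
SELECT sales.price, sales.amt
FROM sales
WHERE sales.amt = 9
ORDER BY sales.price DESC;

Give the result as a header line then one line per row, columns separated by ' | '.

After WHERE (1 rows):
sales.price | sales.amt
7 | 9
After SELECT (1 rows):
sales.price | sales.amt
7 | 9
After ORDER BY (1 rows):
sales.price | sales.amt
7 | 9

== RESULT ==
sales.price | sales.amt
7 | 9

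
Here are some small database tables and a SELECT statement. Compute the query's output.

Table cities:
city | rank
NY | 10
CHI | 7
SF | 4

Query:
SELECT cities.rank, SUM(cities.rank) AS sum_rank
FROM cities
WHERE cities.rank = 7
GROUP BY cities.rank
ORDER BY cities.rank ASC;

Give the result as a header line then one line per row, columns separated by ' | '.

After WHERE (1 rows):
cities.city | cities.rank
CHI | 7
After GROUP BY (1 rows):
cities.rank | sum_rank
7 | 7
After ORDER BY (1 rows):
cities.rank | sum_rank
7 | 7

== RESULT ==
cities.rank | sum_rank
7 | 7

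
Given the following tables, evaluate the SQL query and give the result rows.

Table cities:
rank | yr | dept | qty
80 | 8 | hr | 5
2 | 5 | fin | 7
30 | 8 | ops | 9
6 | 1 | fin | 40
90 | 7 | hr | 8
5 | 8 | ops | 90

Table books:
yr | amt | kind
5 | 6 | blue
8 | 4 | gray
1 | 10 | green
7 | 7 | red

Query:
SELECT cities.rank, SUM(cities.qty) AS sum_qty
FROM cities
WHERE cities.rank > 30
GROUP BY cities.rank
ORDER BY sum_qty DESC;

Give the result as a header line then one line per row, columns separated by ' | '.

After WHERE (2 rows):
cities.rank | cities.yr | cities.dept | cities.qty
80 | 8 | hr | 5
90 | 7 | hr | 8
After GROUP BY (2 rows):
cities.rank | sum_qty
80 | 5
90 | 8
After ORDER BY (2 rows):
cities.rank | sum_qty
90 | 8
80 | 5

== RESULT ==
cities.rank | sum_qty
90 | 8
80 | 5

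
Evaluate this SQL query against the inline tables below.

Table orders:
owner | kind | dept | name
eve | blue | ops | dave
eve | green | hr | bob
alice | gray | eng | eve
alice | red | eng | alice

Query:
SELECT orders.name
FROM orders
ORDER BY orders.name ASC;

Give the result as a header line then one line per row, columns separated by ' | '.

== RESULT ==
orders.name
alice
bob
dave
eve

Derivation:
After SELECT (4 rows):
orders.name
dave
bob
eve
alice
After ORDER BY (4 rows):
orders.name
alice
bob
dave
eve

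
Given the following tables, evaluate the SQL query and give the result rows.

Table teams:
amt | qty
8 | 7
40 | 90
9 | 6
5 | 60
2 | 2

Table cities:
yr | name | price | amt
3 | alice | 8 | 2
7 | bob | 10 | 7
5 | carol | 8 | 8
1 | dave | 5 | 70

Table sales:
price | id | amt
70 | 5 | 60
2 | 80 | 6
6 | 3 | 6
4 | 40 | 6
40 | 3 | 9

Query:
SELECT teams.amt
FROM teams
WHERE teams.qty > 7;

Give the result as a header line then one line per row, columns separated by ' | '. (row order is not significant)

== RESULT ==
teams.amt
40
5

Derivation:
After WHERE (2 rows):
teams.amt | teams.qty
40 | 90
5 | 60
After SELECT (2 rows):
teams.amt
40
5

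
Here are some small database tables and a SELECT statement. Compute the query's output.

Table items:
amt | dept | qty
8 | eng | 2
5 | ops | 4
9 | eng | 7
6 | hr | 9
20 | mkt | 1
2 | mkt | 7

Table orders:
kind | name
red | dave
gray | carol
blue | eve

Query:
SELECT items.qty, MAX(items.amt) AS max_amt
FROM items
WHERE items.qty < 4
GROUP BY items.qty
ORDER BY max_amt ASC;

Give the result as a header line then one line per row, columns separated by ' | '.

== RESULT ==
items.qty | max_amt
2 | 8
1 | 20

Derivation:
After WHERE (2 rows):
items.amt | items.dept | items.qty
8 | eng | 2
20 | mkt | 1
After GROUP BY (2 rows):
items.qty | max_amt
2 | 8
1 | 20
After ORDER BY (2 rows):
items.qty | max_amt
2 | 8
1 | 20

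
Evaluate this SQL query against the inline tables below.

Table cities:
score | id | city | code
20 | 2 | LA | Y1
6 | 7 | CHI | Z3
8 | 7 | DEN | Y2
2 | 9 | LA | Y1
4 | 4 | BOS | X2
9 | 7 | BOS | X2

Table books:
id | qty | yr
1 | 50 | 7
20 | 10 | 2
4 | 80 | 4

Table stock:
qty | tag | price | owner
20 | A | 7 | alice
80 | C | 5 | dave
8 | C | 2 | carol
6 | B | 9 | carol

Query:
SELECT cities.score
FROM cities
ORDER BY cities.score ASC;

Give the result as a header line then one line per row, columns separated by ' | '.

== RESULT ==
cities.score
2
4
6
8
9
20

Derivation:
After SELECT (6 rows):
cities.score
20
6
8
2
4
9
After ORDER BY (6 rows):
cities.score
2
4
6
8
9
20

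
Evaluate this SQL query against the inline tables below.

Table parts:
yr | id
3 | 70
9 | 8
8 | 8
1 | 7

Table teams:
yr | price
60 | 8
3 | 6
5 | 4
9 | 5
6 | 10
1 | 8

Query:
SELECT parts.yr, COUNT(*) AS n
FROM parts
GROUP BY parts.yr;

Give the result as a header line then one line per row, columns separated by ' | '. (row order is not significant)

After GROUP BY (4 rows):
parts.yr | n
3 | 1
9 | 1
8 | 1
1 | 1

== RESULT ==
parts.yr | n
3 | 1
9 | 1
8 | 1
1 | 1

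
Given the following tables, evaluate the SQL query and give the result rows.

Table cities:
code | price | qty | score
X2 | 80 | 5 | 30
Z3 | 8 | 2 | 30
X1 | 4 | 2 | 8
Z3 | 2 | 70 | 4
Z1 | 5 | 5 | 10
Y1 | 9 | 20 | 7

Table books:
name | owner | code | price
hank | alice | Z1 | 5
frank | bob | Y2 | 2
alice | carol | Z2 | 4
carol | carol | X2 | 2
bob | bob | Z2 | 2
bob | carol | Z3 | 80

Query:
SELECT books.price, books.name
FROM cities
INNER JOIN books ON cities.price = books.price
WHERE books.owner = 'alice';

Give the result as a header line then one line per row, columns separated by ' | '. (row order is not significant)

After JOIN books (6 rows):
cities.code | cities.price | cities.qty | cities.score | books.name | books.owner | books.code | books.price
X2 | 80 | 5 | 30 | bob | carol | Z3 | 80
X1 | 4 | 2 | 8 | alice | carol | Z2 | 4
Z3 | 2 | 70 | 4 | frank | bob | Y2 | 2
Z3 | 2 | 70 | 4 | carol | carol | X2 | 2
Z3 | 2 | 70 | 4 | bob | bob | Z2 | 2
Z1 | 5 | 5 | 10 | hank | alice | Z1 | 5
After WHERE (1 rows):
cities.code | cities.price | cities.qty | cities.score | books.name | books.owner | books.code | books.price
Z1 | 5 | 5 | 10 | hank | alice | Z1 | 5
After SELECT (1 rows):
books.price | books.name
5 | hank

== RESULT ==
books.price | books.name
5 | hank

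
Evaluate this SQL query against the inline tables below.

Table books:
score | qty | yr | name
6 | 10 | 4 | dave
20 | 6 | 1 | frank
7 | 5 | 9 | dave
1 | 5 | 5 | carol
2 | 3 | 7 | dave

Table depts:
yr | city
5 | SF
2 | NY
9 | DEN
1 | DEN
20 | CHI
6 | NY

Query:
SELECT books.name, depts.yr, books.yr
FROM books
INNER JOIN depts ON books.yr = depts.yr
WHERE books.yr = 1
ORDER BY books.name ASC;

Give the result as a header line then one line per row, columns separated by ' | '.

After JOIN depts (3 rows):
books.score | books.qty | books.yr | books.name | depts.yr | depts.city
20 | 6 | 1 | frank | 1 | DEN
7 | 5 | 9 | dave | 9 | DEN
1 | 5 | 5 | carol | 5 | SF
After WHERE (1 rows):
books.score | books.qty | books.yr | books.name | depts.yr | depts.city
20 | 6 | 1 | frank | 1 | DEN
After SELECT (1 rows):
books.name | depts.yr | books.yr
frank | 1 | 1
After ORDER BY (1 rows):
books.name | depts.yr | books.yr
frank | 1 | 1

== RESULT ==
books.name | depts.yr | books.yr
frank | 1 | 1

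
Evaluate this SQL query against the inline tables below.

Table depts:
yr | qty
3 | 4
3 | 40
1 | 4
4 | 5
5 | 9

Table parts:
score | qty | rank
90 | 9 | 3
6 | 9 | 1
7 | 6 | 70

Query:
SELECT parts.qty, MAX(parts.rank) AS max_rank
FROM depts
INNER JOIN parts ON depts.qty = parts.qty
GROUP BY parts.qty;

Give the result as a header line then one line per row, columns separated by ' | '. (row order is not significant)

After JOIN parts (2 rows):
depts.yr | depts.qty | parts.score | parts.qty | parts.rank
5 | 9 | 90 | 9 | 3
5 | 9 | 6 | 9 | 1
After GROUP BY (1 rows):
parts.qty | max_rank
9 | 3

== RESULT ==
parts.qty | max_rank
9 | 3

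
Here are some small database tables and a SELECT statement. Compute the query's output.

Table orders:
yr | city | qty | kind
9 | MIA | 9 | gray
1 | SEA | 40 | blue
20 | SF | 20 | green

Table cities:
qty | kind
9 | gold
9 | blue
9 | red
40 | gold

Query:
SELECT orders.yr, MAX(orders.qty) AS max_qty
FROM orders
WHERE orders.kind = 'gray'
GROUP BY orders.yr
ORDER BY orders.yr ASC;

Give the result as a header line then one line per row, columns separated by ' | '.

After WHERE (1 rows):
orders.yr | orders.city | orders.qty | orders.kind
9 | MIA | 9 | gray
After GROUP BY (1 rows):
orders.yr | max_qty
9 | 9
After ORDER BY (1 rows):
orders.yr | max_qty
9 | 9

== RESULT ==
orders.yr | max_qty
9 | 9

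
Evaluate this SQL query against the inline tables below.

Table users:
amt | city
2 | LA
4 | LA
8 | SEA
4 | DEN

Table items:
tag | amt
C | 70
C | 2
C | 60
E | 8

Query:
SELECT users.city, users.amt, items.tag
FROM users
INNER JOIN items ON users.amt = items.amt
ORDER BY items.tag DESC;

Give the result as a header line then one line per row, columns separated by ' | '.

== RESULT ==
users.city | users.amt | items.tag
SEA | 8 | E
LA | 2 | C

Derivation:
After JOIN items (2 rows):
users.amt | users.city | items.tag | items.amt
2 | LA | C | 2
8 | SEA | E | 8
After SELECT (2 rows):
users.city | users.amt | items.tag
LA | 2 | C
SEA | 8 | E
After ORDER BY (2 rows):
users.city | users.amt | items.tag
SEA | 8 | E
LA | 2 | C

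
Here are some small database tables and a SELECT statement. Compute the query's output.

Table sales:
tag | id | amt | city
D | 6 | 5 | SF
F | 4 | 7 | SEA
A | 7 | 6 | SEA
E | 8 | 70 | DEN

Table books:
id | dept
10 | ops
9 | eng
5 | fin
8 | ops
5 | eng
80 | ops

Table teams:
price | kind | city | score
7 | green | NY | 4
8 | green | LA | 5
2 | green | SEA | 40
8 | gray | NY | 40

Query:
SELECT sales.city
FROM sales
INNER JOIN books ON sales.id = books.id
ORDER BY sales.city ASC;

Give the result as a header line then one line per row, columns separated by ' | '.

After JOIN books (1 rows):
sales.tag | sales.id | sales.amt | sales.city | books.id | books.dept
E | 8 | 70 | DEN | 8 | ops
After SELECT (1 rows):
sales.city
DEN
After ORDER BY (1 rows):
sales.city
DEN

== RESULT ==
sales.city
DEN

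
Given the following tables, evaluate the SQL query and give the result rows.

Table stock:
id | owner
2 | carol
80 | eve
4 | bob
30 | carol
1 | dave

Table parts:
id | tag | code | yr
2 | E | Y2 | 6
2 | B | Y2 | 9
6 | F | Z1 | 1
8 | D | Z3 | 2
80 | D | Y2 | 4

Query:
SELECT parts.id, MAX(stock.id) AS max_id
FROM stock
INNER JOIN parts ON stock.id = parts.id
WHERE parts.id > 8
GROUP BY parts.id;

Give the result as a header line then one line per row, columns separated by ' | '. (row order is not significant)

== RESULT ==
parts.id | max_id
80 | 80

Derivation:
After JOIN parts (3 rows):
stock.id | stock.owner | parts.id | parts.tag | parts.code | parts.yr
2 | carol | 2 | E | Y2 | 6
2 | carol | 2 | B | Y2 | 9
80 | eve | 80 | D | Y2 | 4
After WHERE (1 rows):
stock.id | stock.owner | parts.id | parts.tag | parts.code | parts.yr
80 | eve | 80 | D | Y2 | 4
After GROUP BY (1 rows):
parts.id | max_id
80 | 80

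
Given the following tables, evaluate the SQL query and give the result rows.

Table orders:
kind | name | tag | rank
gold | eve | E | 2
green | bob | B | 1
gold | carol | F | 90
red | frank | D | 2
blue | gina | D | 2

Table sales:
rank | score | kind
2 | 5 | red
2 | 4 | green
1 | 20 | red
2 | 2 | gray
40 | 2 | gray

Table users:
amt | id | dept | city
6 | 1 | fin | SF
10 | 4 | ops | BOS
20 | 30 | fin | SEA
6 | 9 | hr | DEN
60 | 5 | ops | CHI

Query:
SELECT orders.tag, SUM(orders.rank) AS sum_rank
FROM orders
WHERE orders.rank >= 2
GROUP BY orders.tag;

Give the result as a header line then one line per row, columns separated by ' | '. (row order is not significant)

== RESULT ==
orders.tag | sum_rank
E | 2
F | 90
D | 4

Derivation:
After WHERE (4 rows):
orders.kind | orders.name | orders.tag | orders.rank
gold | eve | E | 2
gold | carol | F | 90
red | frank | D | 2
blue | gina | D | 2
After GROUP BY (3 rows):
orders.tag | sum_rank
E | 2
F | 90
D | 4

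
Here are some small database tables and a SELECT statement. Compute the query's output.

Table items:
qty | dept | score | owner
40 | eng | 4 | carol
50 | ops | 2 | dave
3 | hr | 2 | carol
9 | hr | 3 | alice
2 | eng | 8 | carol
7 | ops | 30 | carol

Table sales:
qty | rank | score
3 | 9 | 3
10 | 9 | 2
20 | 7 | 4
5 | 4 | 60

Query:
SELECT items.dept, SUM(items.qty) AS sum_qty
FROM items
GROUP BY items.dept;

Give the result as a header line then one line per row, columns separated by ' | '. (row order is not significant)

After GROUP BY (3 rows):
items.dept | sum_qty
eng | 42
ops | 57
hr | 12

== RESULT ==
items.dept | sum_qty
eng | 42
ops | 57
hr | 12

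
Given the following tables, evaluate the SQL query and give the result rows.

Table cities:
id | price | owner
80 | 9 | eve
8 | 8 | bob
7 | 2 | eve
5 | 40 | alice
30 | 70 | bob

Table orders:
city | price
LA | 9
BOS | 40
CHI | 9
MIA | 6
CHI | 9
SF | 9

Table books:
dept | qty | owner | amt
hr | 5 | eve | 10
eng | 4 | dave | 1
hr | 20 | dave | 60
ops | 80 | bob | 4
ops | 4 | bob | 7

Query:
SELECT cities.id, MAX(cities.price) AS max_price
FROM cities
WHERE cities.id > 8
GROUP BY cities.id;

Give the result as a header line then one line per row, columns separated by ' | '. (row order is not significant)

== RESULT ==
cities.id | max_price
80 | 9
30 | 70

Derivation:
After WHERE (2 rows):
cities.id | cities.price | cities.owner
80 | 9 | eve
30 | 70 | bob
After GROUP BY (2 rows):
cities.id | max_price
80 | 9
30 | 70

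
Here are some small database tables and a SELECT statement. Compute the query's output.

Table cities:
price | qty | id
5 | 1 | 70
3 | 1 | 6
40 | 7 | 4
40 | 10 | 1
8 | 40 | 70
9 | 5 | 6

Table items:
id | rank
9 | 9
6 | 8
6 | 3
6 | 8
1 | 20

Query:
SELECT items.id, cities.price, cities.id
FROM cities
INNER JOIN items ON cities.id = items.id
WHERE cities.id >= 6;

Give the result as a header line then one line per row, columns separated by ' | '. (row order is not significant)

== RESULT ==
items.id | cities.price | cities.id
6 | 3 | 6
6 | 3 | 6
6 | 3 | 6
6 | 9 | 6
6 | 9 | 6
6 | 9 | 6

Derivation:
After JOIN items (7 rows):
cities.price | cities.qty | cities.id | items.id | items.rank
3 | 1 | 6 | 6 | 8
3 | 1 | 6 | 6 | 3
3 | 1 | 6 | 6 | 8
40 | 10 | 1 | 1 | 20
9 | 5 | 6 | 6 | 8
9 | 5 | 6 | 6 | 3
9 | 5 | 6 | 6 | 8
After WHERE (6 rows):
cities.price | cities.qty | cities.id | items.id | items.rank
3 | 1 | 6 | 6 | 8
3 | 1 | 6 | 6 | 3
3 | 1 | 6 | 6 | 8
9 | 5 | 6 | 6 | 8
9 | 5 | 6 | 6 | 3
9 | 5 | 6 | 6 | 8
After SELECT (6 rows):
items.id | cities.price | cities.id
6 | 3 | 6
6 | 3 | 6
6 | 3 | 6
6 | 9 | 6
6 | 9 | 6
6 | 9 | 6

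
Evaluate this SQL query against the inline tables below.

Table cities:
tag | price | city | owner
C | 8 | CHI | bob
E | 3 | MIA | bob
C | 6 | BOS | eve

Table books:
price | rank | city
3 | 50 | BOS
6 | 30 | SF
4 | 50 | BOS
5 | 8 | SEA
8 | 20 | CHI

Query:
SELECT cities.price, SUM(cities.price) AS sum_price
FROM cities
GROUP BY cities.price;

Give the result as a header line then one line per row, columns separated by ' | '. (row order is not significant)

After GROUP BY (3 rows):
cities.price | sum_price
8 | 8
3 | 3
6 | 6

== RESULT ==
cities.price | sum_price
8 | 8
3 | 3
6 | 6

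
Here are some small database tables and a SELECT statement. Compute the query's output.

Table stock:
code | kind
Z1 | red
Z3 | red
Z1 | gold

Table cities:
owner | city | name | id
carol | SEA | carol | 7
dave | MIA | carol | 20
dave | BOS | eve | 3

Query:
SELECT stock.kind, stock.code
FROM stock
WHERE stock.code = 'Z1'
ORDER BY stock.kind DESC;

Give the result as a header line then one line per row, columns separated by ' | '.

After WHERE (2 rows):
stock.code | stock.kind
Z1 | red
Z1 | gold
After SELECT (2 rows):
stock.kind | stock.code
red | Z1
gold | Z1
After ORDER BY (2 rows):
stock.kind | stock.code
red | Z1
gold | Z1

== RESULT ==
stock.kind | stock.code
red | Z1
gold | Z1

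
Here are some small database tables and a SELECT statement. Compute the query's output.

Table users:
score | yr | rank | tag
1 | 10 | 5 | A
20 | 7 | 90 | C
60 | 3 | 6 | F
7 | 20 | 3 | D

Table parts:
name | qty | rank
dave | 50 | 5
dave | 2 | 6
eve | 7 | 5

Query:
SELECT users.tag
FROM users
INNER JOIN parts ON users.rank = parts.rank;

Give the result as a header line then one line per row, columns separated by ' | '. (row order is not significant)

After JOIN parts (3 rows):
users.score | users.yr | users.rank | users.tag | parts.name | parts.qty | parts.rank
1 | 10 | 5 | A | dave | 50 | 5
1 | 10 | 5 | A | eve | 7 | 5
60 | 3 | 6 | F | dave | 2 | 6
After SELECT (3 rows):
users.tag
A
A
F

== RESULT ==
users.tag
A
A
F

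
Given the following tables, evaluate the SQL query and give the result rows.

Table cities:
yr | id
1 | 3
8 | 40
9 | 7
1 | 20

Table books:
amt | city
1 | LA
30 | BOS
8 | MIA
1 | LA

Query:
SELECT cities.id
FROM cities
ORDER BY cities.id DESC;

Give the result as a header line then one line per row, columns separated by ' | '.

== RESULT ==
cities.id
40
20
7
3

Derivation:
After SELECT (4 rows):
cities.id
3
40
7
20
After ORDER BY (4 rows):
cities.id
40
20
7
3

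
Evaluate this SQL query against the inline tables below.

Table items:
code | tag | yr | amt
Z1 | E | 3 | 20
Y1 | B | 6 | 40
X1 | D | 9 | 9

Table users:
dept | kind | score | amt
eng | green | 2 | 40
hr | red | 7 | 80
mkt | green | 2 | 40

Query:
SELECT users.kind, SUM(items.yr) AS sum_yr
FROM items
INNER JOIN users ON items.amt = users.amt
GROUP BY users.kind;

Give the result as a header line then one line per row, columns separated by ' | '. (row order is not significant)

== RESULT ==
users.kind | sum_yr
green | 12

Derivation:
After JOIN users (2 rows):
items.code | items.tag | items.yr | items.amt | users.dept | users.kind | users.score | users.amt
Y1 | B | 6 | 40 | eng | green | 2 | 40
Y1 | B | 6 | 40 | mkt | green | 2 | 40
After GROUP BY (1 rows):
users.kind | sum_yr
green | 12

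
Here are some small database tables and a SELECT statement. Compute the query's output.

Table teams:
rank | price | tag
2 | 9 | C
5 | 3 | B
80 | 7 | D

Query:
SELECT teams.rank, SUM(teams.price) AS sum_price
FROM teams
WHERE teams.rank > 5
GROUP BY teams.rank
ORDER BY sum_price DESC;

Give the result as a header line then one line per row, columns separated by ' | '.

After WHERE (1 rows):
teams.rank | teams.price | teams.tag
80 | 7 | D
After GROUP BY (1 rows):
teams.rank | sum_price
80 | 7
After ORDER BY (1 rows):
teams.rank | sum_price
80 | 7

== RESULT ==
teams.rank | sum_price
80 | 7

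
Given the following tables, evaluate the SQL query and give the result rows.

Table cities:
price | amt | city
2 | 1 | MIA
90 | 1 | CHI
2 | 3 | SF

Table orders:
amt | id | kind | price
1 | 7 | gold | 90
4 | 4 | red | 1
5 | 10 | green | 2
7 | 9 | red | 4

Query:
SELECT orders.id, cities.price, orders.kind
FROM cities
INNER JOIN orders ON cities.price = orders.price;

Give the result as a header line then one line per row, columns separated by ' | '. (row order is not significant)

== RESULT ==
orders.id | cities.price | orders.kind
10 | 2 | green
7 | 90 | gold
10 | 2 | green

Derivation:
After JOIN orders (3 rows):
cities.price | cities.amt | cities.city | orders.amt | orders.id | orders.kind | orders.price
2 | 1 | MIA | 5 | 10 | green | 2
90 | 1 | CHI | 1 | 7 | gold | 90
2 | 3 | SF | 5 | 10 | green | 2
After SELECT (3 rows):
orders.id | cities.price | orders.kind
10 | 2 | green
7 | 90 | gold
10 | 2 | green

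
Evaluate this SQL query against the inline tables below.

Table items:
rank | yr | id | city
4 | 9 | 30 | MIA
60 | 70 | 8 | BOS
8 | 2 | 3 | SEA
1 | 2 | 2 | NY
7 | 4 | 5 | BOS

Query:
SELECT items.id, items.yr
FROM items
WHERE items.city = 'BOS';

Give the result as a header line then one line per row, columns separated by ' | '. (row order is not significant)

After WHERE (2 rows):
items.rank | items.yr | items.id | items.city
60 | 70 | 8 | BOS
7 | 4 | 5 | BOS
After SELECT (2 rows):
items.id | items.yr
8 | 70
5 | 4

== RESULT ==
items.id | items.yr
8 | 70
5 | 4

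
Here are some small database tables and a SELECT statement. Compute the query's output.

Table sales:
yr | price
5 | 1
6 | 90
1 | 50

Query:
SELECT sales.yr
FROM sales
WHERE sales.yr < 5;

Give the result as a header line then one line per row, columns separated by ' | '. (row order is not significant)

== RESULT ==
sales.yr
1

Derivation:
After WHERE (1 rows):
sales.yr | sales.price
1 | 50
After SELECT (1 rows):
sales.yr
1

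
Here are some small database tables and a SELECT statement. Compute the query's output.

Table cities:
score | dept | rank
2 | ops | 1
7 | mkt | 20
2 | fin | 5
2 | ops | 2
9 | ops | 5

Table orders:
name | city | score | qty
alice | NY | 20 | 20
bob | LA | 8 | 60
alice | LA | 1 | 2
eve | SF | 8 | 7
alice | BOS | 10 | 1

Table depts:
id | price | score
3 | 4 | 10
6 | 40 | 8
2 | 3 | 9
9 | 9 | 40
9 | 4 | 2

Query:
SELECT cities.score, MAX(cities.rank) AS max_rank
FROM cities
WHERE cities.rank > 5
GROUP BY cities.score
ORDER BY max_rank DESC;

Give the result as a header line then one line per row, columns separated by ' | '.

After WHERE (1 rows):
cities.score | cities.dept | cities.rank
7 | mkt | 20
After GROUP BY (1 rows):
cities.score | max_rank
7 | 20
After ORDER BY (1 rows):
cities.score | max_rank
7 | 20

== RESULT ==
cities.score | max_rank
7 | 20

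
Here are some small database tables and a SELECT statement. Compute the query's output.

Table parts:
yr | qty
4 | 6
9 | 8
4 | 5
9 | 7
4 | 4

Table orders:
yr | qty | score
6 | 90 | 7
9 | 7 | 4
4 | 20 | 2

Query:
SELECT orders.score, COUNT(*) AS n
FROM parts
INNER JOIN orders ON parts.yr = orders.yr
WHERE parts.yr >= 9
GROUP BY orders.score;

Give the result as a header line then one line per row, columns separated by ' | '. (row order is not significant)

== RESULT ==
orders.score | n
4 | 2

Derivation:
After JOIN orders (5 rows):
parts.yr | parts.qty | orders.yr | orders.qty | orders.score
4 | 6 | 4 | 20 | 2
9 | 8 | 9 | 7 | 4
4 | 5 | 4 | 20 | 2
9 | 7 | 9 | 7 | 4
4 | 4 | 4 | 20 | 2
After WHERE (2 rows):
parts.yr | parts.qty | orders.yr | orders.qty | orders.score
9 | 8 | 9 | 7 | 4
9 | 7 | 9 | 7 | 4
After GROUP BY (1 rows):
orders.score | n
4 | 2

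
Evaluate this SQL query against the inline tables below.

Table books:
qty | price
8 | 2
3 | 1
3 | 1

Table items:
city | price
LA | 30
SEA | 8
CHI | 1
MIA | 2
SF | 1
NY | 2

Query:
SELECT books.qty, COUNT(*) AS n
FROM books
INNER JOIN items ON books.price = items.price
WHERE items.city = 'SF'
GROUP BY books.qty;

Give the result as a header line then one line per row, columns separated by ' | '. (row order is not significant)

== RESULT ==
books.qty | n
3 | 2

Derivation:
After JOIN items (6 rows):
books.qty | books.price | items.city | items.price
8 | 2 | MIA | 2
8 | 2 | NY | 2
3 | 1 | CHI | 1
3 | 1 | SF | 1
3 | 1 | CHI | 1
3 | 1 | SF | 1
After WHERE (2 rows):
books.qty | books.price | items.city | items.price
3 | 1 | SF | 1
3 | 1 | SF | 1
After GROUP BY (1 rows):
books.qty | n
3 | 2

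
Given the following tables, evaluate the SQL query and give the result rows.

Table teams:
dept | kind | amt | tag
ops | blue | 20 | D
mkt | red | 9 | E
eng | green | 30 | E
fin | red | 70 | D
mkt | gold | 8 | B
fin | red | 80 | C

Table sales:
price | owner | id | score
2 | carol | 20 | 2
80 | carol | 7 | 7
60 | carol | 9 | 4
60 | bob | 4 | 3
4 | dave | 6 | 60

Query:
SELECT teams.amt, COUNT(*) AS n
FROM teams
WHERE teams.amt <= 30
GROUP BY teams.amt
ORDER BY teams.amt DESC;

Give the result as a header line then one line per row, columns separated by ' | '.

== RESULT ==
teams.amt | n
30 | 1
20 | 1
9 | 1
8 | 1

Derivation:
After WHERE (4 rows):
teams.dept | teams.kind | teams.amt | teams.tag
ops | blue | 20 | D
mkt | red | 9 | E
eng | green | 30 | E
mkt | gold | 8 | B
After GROUP BY (4 rows):
teams.amt | n
20 | 1
9 | 1
30 | 1
8 | 1
After ORDER BY (4 rows):
teams.amt | n
30 | 1
20 | 1
9 | 1
8 | 1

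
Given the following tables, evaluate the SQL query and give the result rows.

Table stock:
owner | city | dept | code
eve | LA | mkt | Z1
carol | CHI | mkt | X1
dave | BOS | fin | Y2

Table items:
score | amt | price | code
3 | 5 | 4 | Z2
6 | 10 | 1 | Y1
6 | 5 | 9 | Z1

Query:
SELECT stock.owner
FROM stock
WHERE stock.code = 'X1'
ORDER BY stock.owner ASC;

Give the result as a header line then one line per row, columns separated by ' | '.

After WHERE (1 rows):
stock.owner | stock.city | stock.dept | stock.code
carol | CHI | mkt | X1
After SELECT (1 rows):
stock.owner
carol
After ORDER BY (1 rows):
stock.owner
carol

== RESULT ==
stock.owner
carol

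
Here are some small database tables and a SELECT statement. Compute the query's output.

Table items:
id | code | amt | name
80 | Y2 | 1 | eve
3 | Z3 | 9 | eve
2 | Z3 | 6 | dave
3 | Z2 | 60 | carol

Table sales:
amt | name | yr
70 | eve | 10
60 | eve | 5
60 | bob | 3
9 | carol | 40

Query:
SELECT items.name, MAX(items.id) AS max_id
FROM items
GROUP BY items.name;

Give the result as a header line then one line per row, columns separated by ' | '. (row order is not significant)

== RESULT ==
items.name | max_id
eve | 80
dave | 2
carol | 3

Derivation:
After GROUP BY (3 rows):
items.name | max_id
eve | 80
dave | 2
carol | 3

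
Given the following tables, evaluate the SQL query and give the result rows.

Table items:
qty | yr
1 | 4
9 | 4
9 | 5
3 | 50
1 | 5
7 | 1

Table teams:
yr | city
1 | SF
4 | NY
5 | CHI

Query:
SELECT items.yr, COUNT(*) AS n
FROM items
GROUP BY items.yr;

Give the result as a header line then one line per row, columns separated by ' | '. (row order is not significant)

After GROUP BY (4 rows):
items.yr | n
4 | 2
5 | 2
50 | 1
1 | 1

== RESULT ==
items.yr | n
4 | 2
5 | 2
50 | 1
1 | 1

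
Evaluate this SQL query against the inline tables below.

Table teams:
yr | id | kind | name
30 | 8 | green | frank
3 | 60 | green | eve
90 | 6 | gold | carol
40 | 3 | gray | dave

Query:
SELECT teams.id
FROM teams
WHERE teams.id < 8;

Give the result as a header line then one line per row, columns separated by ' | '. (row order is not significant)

After WHERE (2 rows):
teams.yr | teams.id | teams.kind | teams.name
90 | 6 | gold | carol
40 | 3 | gray | dave
After SELECT (2 rows):
teams.id
6
3

== RESULT ==
teams.id
6
3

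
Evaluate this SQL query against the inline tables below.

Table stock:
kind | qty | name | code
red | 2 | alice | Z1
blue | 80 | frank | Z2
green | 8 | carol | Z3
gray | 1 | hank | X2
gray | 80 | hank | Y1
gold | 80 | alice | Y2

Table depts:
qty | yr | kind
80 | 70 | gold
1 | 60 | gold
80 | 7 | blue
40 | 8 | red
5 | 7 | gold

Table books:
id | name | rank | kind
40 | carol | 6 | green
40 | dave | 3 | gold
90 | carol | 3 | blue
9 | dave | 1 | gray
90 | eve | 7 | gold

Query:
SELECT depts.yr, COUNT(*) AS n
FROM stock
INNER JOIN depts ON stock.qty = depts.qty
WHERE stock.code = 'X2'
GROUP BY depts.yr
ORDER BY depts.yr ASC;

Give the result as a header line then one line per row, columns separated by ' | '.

After JOIN depts (7 rows):
stock.kind | stock.qty | stock.name | stock.code | depts.qty | depts.yr | depts.kind
blue | 80 | frank | Z2 | 80 | 70 | gold
blue | 80 | frank | Z2 | 80 | 7 | blue
gray | 1 | hank | X2 | 1 | 60 | gold
gray | 80 | hank | Y1 | 80 | 70 | gold
gray | 80 | hank | Y1 | 80 | 7 | blue
gold | 80 | alice | Y2 | 80 | 70 | gold
gold | 80 | alice | Y2 | 80 | 7 | blue
After WHERE (1 rows):
stock.kind | stock.qty | stock.name | stock.code | depts.qty | depts.yr | depts.kind
gray | 1 | hank | X2 | 1 | 60 | gold
After GROUP BY (1 rows):
depts.yr | n
60 | 1
After ORDER BY (1 rows):
depts.yr | n
60 | 1

== RESULT ==
depts.yr | n
60 | 1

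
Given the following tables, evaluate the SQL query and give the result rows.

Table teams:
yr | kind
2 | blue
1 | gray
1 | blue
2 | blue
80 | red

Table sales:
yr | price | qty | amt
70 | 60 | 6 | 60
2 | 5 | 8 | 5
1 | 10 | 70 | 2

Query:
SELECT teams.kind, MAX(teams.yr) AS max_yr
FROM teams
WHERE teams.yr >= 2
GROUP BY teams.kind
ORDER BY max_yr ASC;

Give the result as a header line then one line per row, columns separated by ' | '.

After WHERE (3 rows):
teams.yr | teams.kind
2 | blue
2 | blue
80 | red
After GROUP BY (2 rows):
teams.kind | max_yr
blue | 2
red | 80
After ORDER BY (2 rows):
teams.kind | max_yr
blue | 2
red | 80

== RESULT ==
teams.kind | max_yr
blue | 2
red | 80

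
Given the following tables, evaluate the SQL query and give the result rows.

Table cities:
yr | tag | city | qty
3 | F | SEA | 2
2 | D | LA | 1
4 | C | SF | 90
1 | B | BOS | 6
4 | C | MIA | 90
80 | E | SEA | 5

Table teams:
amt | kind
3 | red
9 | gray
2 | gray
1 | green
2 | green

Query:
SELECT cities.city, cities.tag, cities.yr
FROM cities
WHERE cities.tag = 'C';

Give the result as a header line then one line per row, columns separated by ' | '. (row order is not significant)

== RESULT ==
cities.city | cities.tag | cities.yr
SF | C | 4
MIA | C | 4

Derivation:
After WHERE (2 rows):
cities.yr | cities.tag | cities.city | cities.qty
4 | C | SF | 90
4 | C | MIA | 90
After SELECT (2 rows):
cities.city | cities.tag | cities.yr
SF | C | 4
MIA | C | 4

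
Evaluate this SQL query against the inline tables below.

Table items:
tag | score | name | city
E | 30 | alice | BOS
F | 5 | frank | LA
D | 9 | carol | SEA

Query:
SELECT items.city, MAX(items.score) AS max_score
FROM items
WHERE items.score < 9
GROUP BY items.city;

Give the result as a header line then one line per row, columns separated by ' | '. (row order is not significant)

After WHERE (1 rows):
items.tag | items.score | items.name | items.city
F | 5 | frank | LA
After GROUP BY (1 rows):
items.city | max_score
LA | 5

== RESULT ==
items.city | max_score
LA | 5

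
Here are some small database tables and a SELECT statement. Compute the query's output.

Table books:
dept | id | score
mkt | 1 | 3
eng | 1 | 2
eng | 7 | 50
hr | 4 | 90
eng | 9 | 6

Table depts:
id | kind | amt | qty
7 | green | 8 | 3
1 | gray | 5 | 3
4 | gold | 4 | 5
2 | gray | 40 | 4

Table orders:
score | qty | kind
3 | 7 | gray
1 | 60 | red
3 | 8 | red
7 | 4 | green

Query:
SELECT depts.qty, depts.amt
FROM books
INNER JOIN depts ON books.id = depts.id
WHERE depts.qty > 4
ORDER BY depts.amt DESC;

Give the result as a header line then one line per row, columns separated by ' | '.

After JOIN depts (4 rows):
books.dept | books.id | books.score | depts.id | depts.kind | depts.amt | depts.qty
mkt | 1 | 3 | 1 | gray | 5 | 3
eng | 1 | 2 | 1 | gray | 5 | 3
eng | 7 | 50 | 7 | green | 8 | 3
hr | 4 | 90 | 4 | gold | 4 | 5
After WHERE (1 rows):
books.dept | books.id | books.score | depts.id | depts.kind | depts.amt | depts.qty
hr | 4 | 90 | 4 | gold | 4 | 5
After SELECT (1 rows):
depts.qty | depts.amt
5 | 4
After ORDER BY (1 rows):
depts.qty | depts.amt
5 | 4

== RESULT ==
depts.qty | depts.amt
5 | 4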